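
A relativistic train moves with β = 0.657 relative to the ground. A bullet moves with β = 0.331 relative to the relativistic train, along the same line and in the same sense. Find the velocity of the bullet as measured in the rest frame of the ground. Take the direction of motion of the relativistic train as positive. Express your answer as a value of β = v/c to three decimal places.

With v = 0.657 and u' = 0.331 (in units of c),
u = (u' + v)/(1 + u'v/c²):
u = (0.331 + 0.657) / (1 + 0.331·0.657) = 0.9880/1.2175 = 0.8115

β = 0.812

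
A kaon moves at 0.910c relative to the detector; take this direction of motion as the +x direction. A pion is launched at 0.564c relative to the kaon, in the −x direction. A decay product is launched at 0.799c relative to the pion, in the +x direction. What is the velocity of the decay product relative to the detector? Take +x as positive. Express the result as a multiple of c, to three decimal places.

+0.963c

Apply u = (u' + v)/(1 + u'v/c²) successively, working outward toward the detector.
Start: velocity of the kaon relative to the detector = 0.9100c.
Compose with the pion (u' = -0.564 in the kaon frame): u_1 = (-0.564 + 0.910) / (1 + (-0.564)·0.910) = 0.3460/0.4868 = 0.7108.
Compose with the decay product (u' = 0.799 in the pion frame): u_2 = (0.799 + 0.711) / (1 + 0.799·0.711) = 1.5098/1.5679 = 0.9629.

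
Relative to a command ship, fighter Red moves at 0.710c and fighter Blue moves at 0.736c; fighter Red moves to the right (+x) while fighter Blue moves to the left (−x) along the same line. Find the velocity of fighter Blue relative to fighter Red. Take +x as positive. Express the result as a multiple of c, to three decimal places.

-0.950c

β_A = 0.710, β_B = -0.736.
Transform to A's frame with the inverse velocity-addition law: u' = (u − v)/(1 − uv/c²), taking u = β_B and v = β_A.
u' = (-0.736 − 0.710) / (1 − (0.710)(-0.736)) = -1.4460/1.5226 = -0.9497.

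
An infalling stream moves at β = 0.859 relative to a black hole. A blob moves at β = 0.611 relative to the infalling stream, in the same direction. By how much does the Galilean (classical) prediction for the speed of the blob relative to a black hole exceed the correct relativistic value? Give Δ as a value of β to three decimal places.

Galilean: u_cl = 0.611 + 0.859 = 1.4700.
Relativistic: u_rel = (0.611 + 0.859) / (1 + 0.611·0.859) = 1.4700/1.5248 = 0.9640.
Δ = 1.4700 − 0.9640 = 0.5060.
(The classical prediction exceeds c; the relativistic result does not.)

Δ = 0.506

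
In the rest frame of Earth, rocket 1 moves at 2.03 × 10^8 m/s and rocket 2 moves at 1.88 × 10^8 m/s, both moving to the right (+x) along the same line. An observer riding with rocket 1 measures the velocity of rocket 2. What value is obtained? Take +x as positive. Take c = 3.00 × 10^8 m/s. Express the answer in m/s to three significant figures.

-2.60 × 10^7 m/s

β_A = 0.677, β_B = 0.627 (dividing each by c = 3.00 × 10^8 m/s).
Transform to A's frame with the inverse velocity-addition law: u' = (u − v)/(1 − uv/c²), taking u = β_B and v = β_A.
u' = (0.627 − 0.677) / (1 − (0.677)(0.627)) = -0.0500/0.5760 = -0.0868.
u' = -0.0868 × 3.00 × 10^8 m/s.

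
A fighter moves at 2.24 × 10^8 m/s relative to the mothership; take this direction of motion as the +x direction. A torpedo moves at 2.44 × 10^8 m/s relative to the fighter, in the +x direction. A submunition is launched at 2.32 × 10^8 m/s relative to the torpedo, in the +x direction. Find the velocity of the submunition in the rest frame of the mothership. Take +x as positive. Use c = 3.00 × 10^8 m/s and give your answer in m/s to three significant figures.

Apply u = (u' + v)/(1 + u'v/c²) successively, working outward toward the mothership.
(Dividing each given speed by c = 3.00 × 10^8 m/s to work in units of c.)
Start: velocity of the fighter relative to the mothership = 0.7467c.
Compose with the torpedo (u' = 0.813 in the fighter frame): u_1 = (0.813 + 0.747) / (1 + 0.813·0.747) = 1.5600/1.6073 = 0.9706.
Compose with the submunition (u' = 0.773 in the torpedo frame): u_2 = (0.773 + 0.971) / (1 + 0.773·0.971) = 1.7439/1.7506 = 0.9962.
So u = 0.9962 × 3.00 × 10^8 m/s.

2.99 × 10^8 m/s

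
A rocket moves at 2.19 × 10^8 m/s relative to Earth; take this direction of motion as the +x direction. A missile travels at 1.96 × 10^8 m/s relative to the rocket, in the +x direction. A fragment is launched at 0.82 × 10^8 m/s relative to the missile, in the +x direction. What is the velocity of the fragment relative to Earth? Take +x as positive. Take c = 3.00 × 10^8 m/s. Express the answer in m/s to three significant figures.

Apply u = (u' + v)/(1 + u'v/c²) successively, working outward toward Earth.
(Dividing each given speed by c = 3.00 × 10^8 m/s to work in units of c.)
Start: velocity of the rocket relative to Earth = 0.7300c.
Compose with the missile (u' = 0.653 in the rocket frame): u_1 = (0.653 + 0.730) / (1 + 0.653·0.730) = 1.3833/1.4769 = 0.9366.
Compose with the fragment (u' = 0.273 in the missile frame): u_2 = (0.273 + 0.937) / (1 + 0.273·0.937) = 1.2100/1.2560 = 0.9633.
So u = 0.9633 × 3.00 × 10^8 m/s.

2.89 × 10^8 m/s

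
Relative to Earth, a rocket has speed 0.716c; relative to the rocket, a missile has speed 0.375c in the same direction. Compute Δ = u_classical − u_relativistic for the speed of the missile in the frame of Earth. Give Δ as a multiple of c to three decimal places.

Galilean: u_cl = 0.375 + 0.716 = 1.0910.
Relativistic: u_rel = (0.375 + 0.716) / (1 + 0.375·0.716) = 1.0910/1.2685 = 0.8601.
Δ = 1.0910 − 0.8601 = 0.2309.
(The classical prediction exceeds c; the relativistic result does not.)

Δ = 0.231c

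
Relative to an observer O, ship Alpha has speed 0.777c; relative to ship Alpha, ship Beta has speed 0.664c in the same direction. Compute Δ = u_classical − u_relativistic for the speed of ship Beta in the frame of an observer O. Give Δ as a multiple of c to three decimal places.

Δ = 0.490c

Galilean: u_cl = 0.664 + 0.777 = 1.4410.
Relativistic: u_rel = (0.664 + 0.777) / (1 + 0.664·0.777) = 1.4410/1.5159 = 0.9506.
Δ = 1.4410 − 0.9506 = 0.4904.
(The classical prediction exceeds c; the relativistic result does not.)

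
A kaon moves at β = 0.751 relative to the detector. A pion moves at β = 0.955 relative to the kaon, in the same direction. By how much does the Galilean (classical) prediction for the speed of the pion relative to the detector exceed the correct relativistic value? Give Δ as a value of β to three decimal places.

Galilean: u_cl = 0.955 + 0.751 = 1.7060.
Relativistic: u_rel = (0.955 + 0.751) / (1 + 0.955·0.751) = 1.7060/1.7172 = 0.9935.
Δ = 1.7060 − 0.9935 = 0.7125.
(The classical prediction exceeds c; the relativistic result does not.)

Δ = 0.713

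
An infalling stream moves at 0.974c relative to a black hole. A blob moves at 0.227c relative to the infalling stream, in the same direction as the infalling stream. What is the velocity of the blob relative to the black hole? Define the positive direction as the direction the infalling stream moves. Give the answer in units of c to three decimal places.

0.984c

With v = 0.974 and u' = 0.227 (in units of c),
u = (u' + v)/(1 + u'v/c²):
u = (0.227 + 0.974) / (1 + 0.227·0.974) = 1.2010/1.2211 = 0.9835
(Galilean addition would give +1.201c, exceeding c.)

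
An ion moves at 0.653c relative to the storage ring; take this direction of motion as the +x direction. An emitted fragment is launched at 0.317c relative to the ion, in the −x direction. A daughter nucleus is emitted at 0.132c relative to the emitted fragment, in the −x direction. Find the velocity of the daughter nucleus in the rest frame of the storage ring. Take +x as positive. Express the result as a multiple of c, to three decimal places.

Apply u = (u' + v)/(1 + u'v/c²) successively, working outward toward the storage ring.
Start: velocity of the ion relative to the storage ring = 0.6530c.
Compose with the emitted fragment (u' = -0.317 in the ion frame): u_1 = (-0.317 + 0.653) / (1 + (-0.317)·0.653) = 0.3360/0.7930 = 0.4237.
Compose with the daughter nucleus (u' = -0.132 in the emitted fragment frame): u_2 = (-0.132 + 0.424) / (1 + (-0.132)·0.424) = 0.2917/0.9441 = 0.3090.

+0.309c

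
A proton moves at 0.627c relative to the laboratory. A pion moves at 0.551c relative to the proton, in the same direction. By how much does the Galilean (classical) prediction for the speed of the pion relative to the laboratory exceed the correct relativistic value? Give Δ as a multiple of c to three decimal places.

Δ = 0.302c

Galilean: u_cl = 0.551 + 0.627 = 1.1780.
Relativistic: u_rel = (0.551 + 0.627) / (1 + 0.551·0.627) = 1.1780/1.3455 = 0.8755.
Δ = 1.1780 − 0.8755 = 0.3025.
(The classical prediction exceeds c; the relativistic result does not.)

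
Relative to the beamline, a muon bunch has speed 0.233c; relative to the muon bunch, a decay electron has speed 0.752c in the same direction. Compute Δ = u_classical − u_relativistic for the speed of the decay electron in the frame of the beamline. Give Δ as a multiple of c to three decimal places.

Galilean: u_cl = 0.752 + 0.233 = 0.9850.
Relativistic: u_rel = (0.752 + 0.233) / (1 + 0.752·0.233) = 0.9850/1.1752 = 0.8381.
Δ = 0.9850 − 0.8381 = 0.1469.

Δ = 0.147c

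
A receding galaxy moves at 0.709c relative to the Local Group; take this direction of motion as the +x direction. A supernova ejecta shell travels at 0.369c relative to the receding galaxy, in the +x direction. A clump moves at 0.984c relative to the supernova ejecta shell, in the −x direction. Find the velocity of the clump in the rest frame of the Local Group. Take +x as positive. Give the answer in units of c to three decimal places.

-0.814c

Apply u = (u' + v)/(1 + u'v/c²) successively, working outward toward the Local Group.
Start: velocity of the receding galaxy relative to the Local Group = 0.7090c.
Compose with the supernova ejecta shell (u' = 0.369 in the receding galaxy frame): u_1 = (0.369 + 0.709) / (1 + 0.369·0.709) = 1.0780/1.2616 = 0.8545.
Compose with the clump (u' = -0.984 in the supernova ejecta shell frame): u_2 = (-0.984 + 0.854) / (1 + (-0.984)·0.854) = -0.1295/0.1592 = -0.8136.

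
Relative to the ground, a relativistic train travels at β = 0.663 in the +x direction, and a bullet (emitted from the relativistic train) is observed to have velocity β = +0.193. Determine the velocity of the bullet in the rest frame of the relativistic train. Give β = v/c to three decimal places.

Invert the composition law: u' = (u − v)/(1 − uv/c²).
u' = (0.193 − 0.663) / (1 − (0.193)(0.663)) = -0.4700/0.8720 = -0.5390.

β = -0.539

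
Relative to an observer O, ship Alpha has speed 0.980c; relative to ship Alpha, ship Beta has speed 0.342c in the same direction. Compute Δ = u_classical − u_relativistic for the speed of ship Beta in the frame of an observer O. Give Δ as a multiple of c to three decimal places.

Δ = 0.332c

Galilean: u_cl = 0.342 + 0.980 = 1.3220.
Relativistic: u_rel = (0.342 + 0.980) / (1 + 0.342·0.980) = 1.3220/1.3352 = 0.9901.
Δ = 1.3220 − 0.9901 = 0.3319.
(The classical prediction exceeds c; the relativistic result does not.)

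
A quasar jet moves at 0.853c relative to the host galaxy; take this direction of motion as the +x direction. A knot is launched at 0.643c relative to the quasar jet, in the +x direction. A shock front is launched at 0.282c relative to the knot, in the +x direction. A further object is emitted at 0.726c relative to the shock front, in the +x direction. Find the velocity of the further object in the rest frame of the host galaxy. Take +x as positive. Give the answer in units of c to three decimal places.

0.997c

Apply u = (u' + v)/(1 + u'v/c²) successively, working outward toward the host galaxy.
Start: velocity of the quasar jet relative to the host galaxy = 0.8530c.
Compose with the knot (u' = 0.643 in the quasar jet frame): u_1 = (0.643 + 0.853) / (1 + 0.643·0.853) = 1.4960/1.5485 = 0.9661.
Compose with the shock front (u' = 0.282 in the knot frame): u_2 = (0.282 + 0.966) / (1 + 0.282·0.966) = 1.2481/1.2724 = 0.9809.
Compose with the further object (u' = 0.726 in the shock front frame): u_3 = (0.726 + 0.981) / (1 + 0.726·0.981) = 1.7069/1.7121 = 0.9969.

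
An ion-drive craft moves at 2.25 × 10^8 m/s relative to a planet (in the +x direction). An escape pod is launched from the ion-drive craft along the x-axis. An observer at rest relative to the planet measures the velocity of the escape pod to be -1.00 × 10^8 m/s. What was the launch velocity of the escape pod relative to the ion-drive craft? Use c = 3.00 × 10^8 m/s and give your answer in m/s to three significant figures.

v = 0.750c, u = -0.333c.
Invert the composition law: u' = (u − v)/(1 − uv/c²).
u' = (-0.333 − 0.750) / (1 − (-0.333)(0.750)) = -1.0833/1.2500 = -0.8667.
u' = -0.8667 × 3.00 × 10^8 m/s.

-2.60 × 10^8 m/s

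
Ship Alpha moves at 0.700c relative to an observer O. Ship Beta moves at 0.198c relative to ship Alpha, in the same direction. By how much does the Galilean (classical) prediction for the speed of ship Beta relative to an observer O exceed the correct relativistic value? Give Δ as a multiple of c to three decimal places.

Galilean: u_cl = 0.198 + 0.700 = 0.8980.
Relativistic: u_rel = (0.198 + 0.700) / (1 + 0.198·0.700) = 0.8980/1.1386 = 0.7887.
Δ = 0.8980 − 0.7887 = 0.1093.

Δ = 0.109c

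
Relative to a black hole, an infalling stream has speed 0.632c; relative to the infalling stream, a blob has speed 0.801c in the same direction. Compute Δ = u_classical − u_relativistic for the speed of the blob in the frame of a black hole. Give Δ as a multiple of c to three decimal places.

Galilean: u_cl = 0.801 + 0.632 = 1.4330.
Relativistic: u_rel = (0.801 + 0.632) / (1 + 0.801·0.632) = 1.4330/1.5062 = 0.9514.
Δ = 1.4330 − 0.9514 = 0.4816.
(The classical prediction exceeds c; the relativistic result does not.)

Δ = 0.482c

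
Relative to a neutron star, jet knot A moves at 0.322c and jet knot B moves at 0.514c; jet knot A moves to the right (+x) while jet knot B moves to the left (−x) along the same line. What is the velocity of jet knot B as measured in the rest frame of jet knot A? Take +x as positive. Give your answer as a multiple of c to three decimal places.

-0.717c

β_A = 0.322, β_B = -0.514.
Transform to A's frame with the inverse velocity-addition law: u' = (u − v)/(1 − uv/c²), taking u = β_B and v = β_A.
u' = (-0.514 − 0.322) / (1 − (0.322)(-0.514)) = -0.8360/1.1655 = -0.7173.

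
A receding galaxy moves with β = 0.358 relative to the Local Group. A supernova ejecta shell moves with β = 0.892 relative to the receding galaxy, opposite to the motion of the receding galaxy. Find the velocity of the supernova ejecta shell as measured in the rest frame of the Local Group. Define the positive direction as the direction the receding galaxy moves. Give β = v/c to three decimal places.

With v = 0.358 and u' = -0.892 (in units of c),
u = (u' + v)/(1 + u'v/c²):
u = (-0.892 + 0.358) / (1 + (-0.892)·0.358) = -0.5340/0.6807 = -0.7845
(Galilean addition would give -0.534c.)

β = -0.785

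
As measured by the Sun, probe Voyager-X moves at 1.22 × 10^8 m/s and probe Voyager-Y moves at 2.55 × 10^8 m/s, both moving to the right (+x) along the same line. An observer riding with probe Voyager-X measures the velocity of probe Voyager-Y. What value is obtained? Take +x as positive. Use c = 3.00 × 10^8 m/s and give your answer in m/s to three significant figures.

β_A = 0.407, β_B = 0.850 (dividing each by c = 3.00 × 10^8 m/s).
Transform to A's frame with the inverse velocity-addition law: u' = (u − v)/(1 − uv/c²), taking u = β_B and v = β_A.
u' = (0.850 − 0.407) / (1 − (0.407)(0.850)) = 0.4433/0.6543 = 0.6775.
u' = 0.6775 × 3.00 × 10^8 m/s.

+2.03 × 10^8 m/s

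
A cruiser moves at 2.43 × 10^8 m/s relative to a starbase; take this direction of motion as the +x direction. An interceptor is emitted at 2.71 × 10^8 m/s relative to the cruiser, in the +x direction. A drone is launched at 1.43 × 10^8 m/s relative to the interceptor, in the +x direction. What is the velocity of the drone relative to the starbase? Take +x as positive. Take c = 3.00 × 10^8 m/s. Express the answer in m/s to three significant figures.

2.99 × 10^8 m/s

Apply u = (u' + v)/(1 + u'v/c²) successively, working outward toward the starbase.
(Dividing each given speed by c = 3.00 × 10^8 m/s to work in units of c.)
Start: velocity of the cruiser relative to the starbase = 0.8100c.
Compose with the interceptor (u' = 0.903 in the cruiser frame): u_1 = (0.903 + 0.810) / (1 + 0.903·0.810) = 1.7133/1.7317 = 0.9894.
Compose with the drone (u' = 0.477 in the interceptor frame): u_2 = (0.477 + 0.989) / (1 + 0.477·0.989) = 1.4661/1.4716 = 0.9962.
So u = 0.9962 × 3.00 × 10^8 m/s.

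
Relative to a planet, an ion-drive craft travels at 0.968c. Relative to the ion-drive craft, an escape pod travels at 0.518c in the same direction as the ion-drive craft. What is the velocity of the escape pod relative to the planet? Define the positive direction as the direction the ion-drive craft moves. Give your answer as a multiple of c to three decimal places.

0.990c

With v = 0.968 and u' = 0.518 (in units of c),
u = (u' + v)/(1 + u'v/c²):
u = (0.518 + 0.968) / (1 + 0.518·0.968) = 1.4860/1.5014 = 0.9897
(Galilean addition would give +1.486c, exceeding c.)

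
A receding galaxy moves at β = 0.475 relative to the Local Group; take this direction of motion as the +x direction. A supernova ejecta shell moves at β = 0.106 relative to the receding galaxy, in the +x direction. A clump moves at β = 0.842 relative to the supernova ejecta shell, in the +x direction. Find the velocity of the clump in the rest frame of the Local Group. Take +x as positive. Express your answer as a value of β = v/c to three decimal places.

Apply u = (u' + v)/(1 + u'v/c²) successively, working outward toward the Local Group.
Start: velocity of the receding galaxy relative to the Local Group = 0.4750c.
Compose with the supernova ejecta shell (u' = 0.106 in the receding galaxy frame): u_1 = (0.106 + 0.475) / (1 + 0.106·0.475) = 0.5810/1.0503 = 0.5531.
Compose with the clump (u' = 0.842 in the supernova ejecta shell frame): u_2 = (0.842 + 0.553) / (1 + 0.842·0.553) = 1.3951/1.4658 = 0.9518.

β = 0.952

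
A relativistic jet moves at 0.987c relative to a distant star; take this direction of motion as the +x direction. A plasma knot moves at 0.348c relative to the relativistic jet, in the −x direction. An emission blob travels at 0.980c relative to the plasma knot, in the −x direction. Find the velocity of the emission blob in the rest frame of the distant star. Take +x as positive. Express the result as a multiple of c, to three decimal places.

Apply u = (u' + v)/(1 + u'v/c²) successively, working outward toward the distant star.
Start: velocity of the relativistic jet relative to the distant star = 0.9870c.
Compose with the plasma knot (u' = -0.348 in the relativistic jet frame): u_1 = (-0.348 + 0.987) / (1 + (-0.348)·0.987) = 0.6390/0.6565 = 0.9733.
Compose with the emission blob (u' = -0.980 in the plasma knot frame): u_2 = (-0.980 + 0.973) / (1 + (-0.980)·0.973) = -0.0067/0.0462 = -0.1450.

-0.145c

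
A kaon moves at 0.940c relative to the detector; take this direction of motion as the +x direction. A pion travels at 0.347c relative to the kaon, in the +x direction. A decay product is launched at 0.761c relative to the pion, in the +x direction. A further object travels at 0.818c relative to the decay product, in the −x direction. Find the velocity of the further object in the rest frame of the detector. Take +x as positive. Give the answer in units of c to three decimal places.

Apply u = (u' + v)/(1 + u'v/c²) successively, working outward toward the detector.
Start: velocity of the kaon relative to the detector = 0.9400c.
Compose with the pion (u' = 0.347 in the kaon frame): u_1 = (0.347 + 0.940) / (1 + 0.347·0.940) = 1.2870/1.3262 = 0.9705.
Compose with the decay product (u' = 0.761 in the pion frame): u_2 = (0.761 + 0.970) / (1 + 0.761·0.970) = 1.7315/1.7385 = 0.9959.
Compose with the further object (u' = -0.818 in the decay product frame): u_3 = (-0.818 + 0.996) / (1 + (-0.818)·0.996) = 0.1779/0.1853 = 0.9602.

+0.960c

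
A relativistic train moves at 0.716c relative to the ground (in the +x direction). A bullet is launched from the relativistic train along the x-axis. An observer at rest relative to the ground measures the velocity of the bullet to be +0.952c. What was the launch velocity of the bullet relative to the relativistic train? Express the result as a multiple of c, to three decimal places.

Invert the composition law: u' = (u − v)/(1 − uv/c²).
u' = (0.952 − 0.716) / (1 − (0.952)(0.716)) = 0.2360/0.3184 = 0.7413.

+0.741c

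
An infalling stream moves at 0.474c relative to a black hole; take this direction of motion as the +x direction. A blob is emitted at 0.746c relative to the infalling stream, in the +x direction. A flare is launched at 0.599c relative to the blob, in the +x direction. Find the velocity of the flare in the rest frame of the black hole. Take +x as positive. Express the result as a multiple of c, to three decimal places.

0.974c

Apply u = (u' + v)/(1 + u'v/c²) successively, working outward toward the black hole.
Start: velocity of the infalling stream relative to the black hole = 0.4740c.
Compose with the blob (u' = 0.746 in the infalling stream frame): u_1 = (0.746 + 0.474) / (1 + 0.746·0.474) = 1.2200/1.3536 = 0.9013.
Compose with the flare (u' = 0.599 in the blob frame): u_2 = (0.599 + 0.901) / (1 + 0.599·0.901) = 1.5003/1.5399 = 0.9743.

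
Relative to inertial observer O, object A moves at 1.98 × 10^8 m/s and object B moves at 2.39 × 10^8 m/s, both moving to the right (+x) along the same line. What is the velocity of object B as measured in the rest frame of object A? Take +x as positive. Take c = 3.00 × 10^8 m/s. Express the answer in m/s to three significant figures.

+8.65 × 10^7 m/s

β_A = 0.660, β_B = 0.797 (dividing each by c = 3.00 × 10^8 m/s).
Transform to A's frame with the inverse velocity-addition law: u' = (u − v)/(1 − uv/c²), taking u = β_B and v = β_A.
u' = (0.797 − 0.660) / (1 − (0.660)(0.797)) = 0.1367/0.4742 = 0.2882.
u' = 0.2882 × 3.00 × 10^8 m/s.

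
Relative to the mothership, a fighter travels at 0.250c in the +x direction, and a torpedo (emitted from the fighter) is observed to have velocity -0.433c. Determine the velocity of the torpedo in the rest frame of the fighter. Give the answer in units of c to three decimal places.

Invert the composition law: u' = (u − v)/(1 − uv/c²).
u' = (-0.433 − 0.250) / (1 − (-0.433)(0.250)) = -0.6830/1.1082 = -0.6163.

-0.616c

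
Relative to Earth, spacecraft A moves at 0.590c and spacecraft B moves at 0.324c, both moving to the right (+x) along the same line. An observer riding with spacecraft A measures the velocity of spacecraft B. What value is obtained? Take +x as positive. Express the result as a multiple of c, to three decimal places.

β_A = 0.590, β_B = 0.324.
Transform to A's frame with the inverse velocity-addition law: u' = (u − v)/(1 − uv/c²), taking u = β_B and v = β_A.
u' = (0.324 − 0.590) / (1 − (0.590)(0.324)) = -0.2660/0.8088 = -0.3289.

-0.329c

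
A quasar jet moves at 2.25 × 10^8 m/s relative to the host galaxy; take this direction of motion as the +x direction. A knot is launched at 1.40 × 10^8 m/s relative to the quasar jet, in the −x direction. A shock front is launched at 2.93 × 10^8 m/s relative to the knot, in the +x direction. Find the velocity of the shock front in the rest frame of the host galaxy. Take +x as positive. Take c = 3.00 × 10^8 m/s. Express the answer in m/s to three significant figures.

+2.97 × 10^8 m/s

Apply u = (u' + v)/(1 + u'v/c²) successively, working outward toward the host galaxy.
(Dividing each given speed by c = 3.00 × 10^8 m/s to work in units of c.)
Start: velocity of the quasar jet relative to the host galaxy = 0.7500c.
Compose with the knot (u' = -0.467 in the quasar jet frame): u_1 = (-0.467 + 0.750) / (1 + (-0.467)·0.750) = 0.2833/0.6500 = 0.4359.
Compose with the shock front (u' = 0.977 in the knot frame): u_2 = (0.977 + 0.436) / (1 + 0.977·0.436) = 1.4126/1.4257 = 0.9908.
So u = 0.9908 × 3.00 × 10^8 m/s.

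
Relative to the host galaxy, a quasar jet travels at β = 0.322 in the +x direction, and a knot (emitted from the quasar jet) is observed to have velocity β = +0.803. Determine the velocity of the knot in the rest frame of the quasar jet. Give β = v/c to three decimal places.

Invert the composition law: u' = (u − v)/(1 − uv/c²).
u' = (0.803 − 0.322) / (1 − (0.803)(0.322)) = 0.4810/0.7414 = 0.6487.

β = +0.649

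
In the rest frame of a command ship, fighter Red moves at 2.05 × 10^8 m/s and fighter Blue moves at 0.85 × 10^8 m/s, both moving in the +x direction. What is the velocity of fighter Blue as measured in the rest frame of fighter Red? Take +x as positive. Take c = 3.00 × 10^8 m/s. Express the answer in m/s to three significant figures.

β_A = 0.683, β_B = 0.283 (dividing each by c = 3.00 × 10^8 m/s).
Transform to A's frame with the inverse velocity-addition law: u' = (u − v)/(1 − uv/c²), taking u = β_B and v = β_A.
u' = (0.283 − 0.683) / (1 − (0.683)(0.283)) = -0.4000/0.8064 = -0.4960.
u' = -0.4960 × 3.00 × 10^8 m/s.

-1.49 × 10^8 m/s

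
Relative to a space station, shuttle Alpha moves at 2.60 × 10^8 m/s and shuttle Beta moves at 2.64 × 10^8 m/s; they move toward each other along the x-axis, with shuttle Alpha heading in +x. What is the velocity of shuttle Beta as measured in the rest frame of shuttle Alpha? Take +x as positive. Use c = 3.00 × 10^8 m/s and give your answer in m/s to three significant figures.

-2.97 × 10^8 m/s

β_A = 0.867, β_B = -0.880 (dividing each by c = 3.00 × 10^8 m/s).
Transform to A's frame with the inverse velocity-addition law: u' = (u − v)/(1 − uv/c²), taking u = β_B and v = β_A.
u' = (-0.880 − 0.867) / (1 − (0.867)(-0.880)) = -1.7467/1.7627 = -0.9909.
u' = -0.9909 × 3.00 × 10^8 m/s.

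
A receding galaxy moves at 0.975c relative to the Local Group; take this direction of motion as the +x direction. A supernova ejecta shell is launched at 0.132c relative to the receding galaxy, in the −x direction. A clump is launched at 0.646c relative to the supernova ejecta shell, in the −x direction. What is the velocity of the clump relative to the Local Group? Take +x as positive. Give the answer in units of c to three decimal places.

+0.857c

Apply u = (u' + v)/(1 + u'v/c²) successively, working outward toward the Local Group.
Start: velocity of the receding galaxy relative to the Local Group = 0.9750c.
Compose with the supernova ejecta shell (u' = -0.132 in the receding galaxy frame): u_1 = (-0.132 + 0.975) / (1 + (-0.132)·0.975) = 0.8430/0.8713 = 0.9675.
Compose with the clump (u' = -0.646 in the supernova ejecta shell frame): u_2 = (-0.646 + 0.968) / (1 + (-0.646)·0.968) = 0.3215/0.3750 = 0.8574.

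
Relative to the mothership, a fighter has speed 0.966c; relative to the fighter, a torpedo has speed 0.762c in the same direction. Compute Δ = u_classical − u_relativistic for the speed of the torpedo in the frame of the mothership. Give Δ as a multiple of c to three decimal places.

Δ = 0.733c

Galilean: u_cl = 0.762 + 0.966 = 1.7280.
Relativistic: u_rel = (0.762 + 0.966) / (1 + 0.762·0.966) = 1.7280/1.7361 = 0.9953.
Δ = 1.7280 − 0.9953 = 0.7327.
(The classical prediction exceeds c; the relativistic result does not.)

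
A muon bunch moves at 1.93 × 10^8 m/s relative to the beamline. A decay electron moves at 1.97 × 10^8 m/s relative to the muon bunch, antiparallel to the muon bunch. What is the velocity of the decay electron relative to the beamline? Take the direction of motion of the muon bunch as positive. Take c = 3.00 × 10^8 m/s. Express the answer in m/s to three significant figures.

In units of c (dividing by 3.00 × 10^8 m/s): v = 0.643, u' = -0.657.
u = (u' + v)/(1 + u'v/c²):
u = (-0.657 + 0.643) / (1 + (-0.657)·0.643) = -0.0133/0.5775 = -0.0231
Converting back: u = -0.0231 × 3.00 × 10^8 m/s.

-6.93 × 10^6 m/s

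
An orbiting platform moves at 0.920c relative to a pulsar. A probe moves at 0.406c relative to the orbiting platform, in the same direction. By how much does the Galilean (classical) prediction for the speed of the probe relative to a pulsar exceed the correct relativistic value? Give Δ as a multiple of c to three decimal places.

Δ = 0.361c

Galilean: u_cl = 0.406 + 0.920 = 1.3260.
Relativistic: u_rel = (0.406 + 0.920) / (1 + 0.406·0.920) = 1.3260/1.3735 = 0.9654.
Δ = 1.3260 − 0.9654 = 0.3606.
(The classical prediction exceeds c; the relativistic result does not.)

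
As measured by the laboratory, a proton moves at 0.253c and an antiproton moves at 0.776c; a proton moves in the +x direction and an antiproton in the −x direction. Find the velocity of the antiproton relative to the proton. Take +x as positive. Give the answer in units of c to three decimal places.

-0.860c

β_A = 0.253, β_B = -0.776.
Transform to A's frame with the inverse velocity-addition law: u' = (u − v)/(1 − uv/c²), taking u = β_B and v = β_A.
u' = (-0.776 − 0.253) / (1 − (0.253)(-0.776)) = -1.0290/1.1963 = -0.8601.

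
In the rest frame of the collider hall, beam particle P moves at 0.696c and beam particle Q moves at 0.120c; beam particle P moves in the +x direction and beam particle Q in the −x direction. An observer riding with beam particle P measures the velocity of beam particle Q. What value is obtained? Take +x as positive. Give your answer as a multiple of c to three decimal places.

-0.753c

β_A = 0.696, β_B = -0.120.
Transform to A's frame with the inverse velocity-addition law: u' = (u − v)/(1 − uv/c²), taking u = β_B and v = β_A.
u' = (-0.120 − 0.696) / (1 − (0.696)(-0.120)) = -0.8160/1.0835 = -0.7531.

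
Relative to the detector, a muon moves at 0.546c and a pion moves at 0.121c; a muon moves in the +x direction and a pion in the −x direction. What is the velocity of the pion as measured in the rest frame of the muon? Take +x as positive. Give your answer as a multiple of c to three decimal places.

-0.626c

β_A = 0.546, β_B = -0.121.
Transform to A's frame with the inverse velocity-addition law: u' = (u − v)/(1 − uv/c²), taking u = β_B and v = β_A.
u' = (-0.121 − 0.546) / (1 − (0.546)(-0.121)) = -0.6670/1.0661 = -0.6257.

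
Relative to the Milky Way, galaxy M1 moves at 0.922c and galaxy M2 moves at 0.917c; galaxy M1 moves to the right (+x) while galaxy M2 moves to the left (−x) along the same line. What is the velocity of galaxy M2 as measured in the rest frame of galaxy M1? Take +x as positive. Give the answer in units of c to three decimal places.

-0.996c

β_A = 0.922, β_B = -0.917.
Transform to A's frame with the inverse velocity-addition law: u' = (u − v)/(1 − uv/c²), taking u = β_B and v = β_A.
u' = (-0.917 − 0.922) / (1 − (0.922)(-0.917)) = -1.8390/1.8455 = -0.9965.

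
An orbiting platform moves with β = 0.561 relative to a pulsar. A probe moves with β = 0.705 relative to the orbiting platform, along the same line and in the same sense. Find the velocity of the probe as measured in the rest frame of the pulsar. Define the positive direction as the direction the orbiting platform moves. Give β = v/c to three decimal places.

β = 0.907

With v = 0.561 and u' = 0.705 (in units of c),
u = (u' + v)/(1 + u'v/c²):
u = (0.705 + 0.561) / (1 + 0.705·0.561) = 1.2660/1.3955 = 0.9072
(Galilean addition would give +1.266c, exceeding c.)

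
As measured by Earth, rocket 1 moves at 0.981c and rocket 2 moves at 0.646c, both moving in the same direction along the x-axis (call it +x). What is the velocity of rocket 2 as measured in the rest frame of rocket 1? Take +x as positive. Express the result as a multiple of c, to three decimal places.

β_A = 0.981, β_B = 0.646.
Transform to A's frame with the inverse velocity-addition law: u' = (u − v)/(1 − uv/c²), taking u = β_B and v = β_A.
u' = (0.646 − 0.981) / (1 − (0.981)(0.646)) = -0.3350/0.3663 = -0.9146.

-0.915c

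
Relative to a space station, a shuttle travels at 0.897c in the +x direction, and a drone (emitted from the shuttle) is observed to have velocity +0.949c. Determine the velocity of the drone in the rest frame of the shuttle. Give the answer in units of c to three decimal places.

Invert the composition law: u' = (u − v)/(1 − uv/c²).
u' = (0.949 − 0.897) / (1 − (0.949)(0.897)) = 0.0520/0.1487 = 0.3496.

+0.350c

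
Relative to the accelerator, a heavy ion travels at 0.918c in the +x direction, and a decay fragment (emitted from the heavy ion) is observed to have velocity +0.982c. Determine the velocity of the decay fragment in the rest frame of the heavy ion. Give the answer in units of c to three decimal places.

+0.650c

Invert the composition law: u' = (u − v)/(1 − uv/c²).
u' = (0.982 − 0.918) / (1 − (0.982)(0.918)) = 0.0640/0.0985 = 0.6496.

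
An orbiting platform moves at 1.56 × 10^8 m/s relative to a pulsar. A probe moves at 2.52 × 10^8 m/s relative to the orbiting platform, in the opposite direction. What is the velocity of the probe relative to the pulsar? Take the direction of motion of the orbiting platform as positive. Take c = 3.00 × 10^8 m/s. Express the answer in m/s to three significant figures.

-1.70 × 10^8 m/s

In units of c (dividing by 3.00 × 10^8 m/s): v = 0.520, u' = -0.840.
u = (u' + v)/(1 + u'v/c²):
u = (-0.840 + 0.520) / (1 + (-0.840)·0.520) = -0.3200/0.5632 = -0.5682
Converting back: u = -0.5682 × 3.00 × 10^8 m/s.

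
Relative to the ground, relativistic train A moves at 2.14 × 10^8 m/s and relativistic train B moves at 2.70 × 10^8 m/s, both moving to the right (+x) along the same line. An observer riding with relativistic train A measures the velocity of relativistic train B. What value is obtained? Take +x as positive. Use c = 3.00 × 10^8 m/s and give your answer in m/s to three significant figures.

β_A = 0.713, β_B = 0.900 (dividing each by c = 3.00 × 10^8 m/s).
Transform to A's frame with the inverse velocity-addition law: u' = (u − v)/(1 − uv/c²), taking u = β_B and v = β_A.
u' = (0.900 − 0.713) / (1 − (0.713)(0.900)) = 0.1867/0.3580 = 0.5214.
u' = 0.5214 × 3.00 × 10^8 m/s.

+1.56 × 10^8 m/s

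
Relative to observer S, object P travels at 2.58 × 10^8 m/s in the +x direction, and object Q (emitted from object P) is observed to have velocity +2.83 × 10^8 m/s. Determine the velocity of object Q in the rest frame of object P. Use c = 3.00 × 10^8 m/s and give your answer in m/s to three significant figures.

v = 0.860c, u = 0.943c.
Invert the composition law: u' = (u − v)/(1 − uv/c²).
u' = (0.943 − 0.860) / (1 − (0.943)(0.860)) = 0.0833/0.1887 = 0.4415.
u' = 0.4415 × 3.00 × 10^8 m/s.

+1.32 × 10^8 m/s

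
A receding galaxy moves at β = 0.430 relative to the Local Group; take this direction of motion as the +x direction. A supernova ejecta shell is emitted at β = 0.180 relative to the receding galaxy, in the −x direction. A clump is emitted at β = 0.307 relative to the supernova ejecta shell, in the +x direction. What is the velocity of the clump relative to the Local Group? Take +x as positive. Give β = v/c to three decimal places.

Apply u = (u' + v)/(1 + u'v/c²) successively, working outward toward the Local Group.
Start: velocity of the receding galaxy relative to the Local Group = 0.4300c.
Compose with the supernova ejecta shell (u' = -0.180 in the receding galaxy frame): u_1 = (-0.180 + 0.430) / (1 + (-0.180)·0.430) = 0.2500/0.9226 = 0.2710.
Compose with the clump (u' = 0.307 in the supernova ejecta shell frame): u_2 = (0.307 + 0.271) / (1 + 0.307·0.271) = 0.5780/1.0832 = 0.5336.

β = +0.534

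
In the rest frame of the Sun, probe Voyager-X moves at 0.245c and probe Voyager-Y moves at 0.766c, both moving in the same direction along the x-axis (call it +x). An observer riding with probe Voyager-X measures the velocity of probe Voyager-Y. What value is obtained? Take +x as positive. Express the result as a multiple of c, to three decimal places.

β_A = 0.245, β_B = 0.766.
Transform to A's frame with the inverse velocity-addition law: u' = (u − v)/(1 − uv/c²), taking u = β_B and v = β_A.
u' = (0.766 − 0.245) / (1 − (0.245)(0.766)) = 0.5210/0.8123 = 0.6414.

+0.641c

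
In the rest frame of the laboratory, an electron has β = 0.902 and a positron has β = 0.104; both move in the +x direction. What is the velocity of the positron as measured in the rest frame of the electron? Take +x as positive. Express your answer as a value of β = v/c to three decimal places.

β_A = 0.902, β_B = 0.104.
Transform to A's frame with the inverse velocity-addition law: u' = (u − v)/(1 − uv/c²), taking u = β_B and v = β_A.
u' = (0.104 − 0.902) / (1 − (0.902)(0.104)) = -0.7980/0.9062 = -0.8806.

β = -0.881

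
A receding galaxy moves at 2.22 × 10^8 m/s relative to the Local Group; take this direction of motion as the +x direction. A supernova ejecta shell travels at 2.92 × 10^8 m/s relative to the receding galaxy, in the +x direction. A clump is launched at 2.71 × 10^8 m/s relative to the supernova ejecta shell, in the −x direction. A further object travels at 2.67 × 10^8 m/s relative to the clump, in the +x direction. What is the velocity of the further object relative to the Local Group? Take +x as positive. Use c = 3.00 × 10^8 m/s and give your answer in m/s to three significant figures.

Apply u = (u' + v)/(1 + u'v/c²) successively, working outward toward the Local Group.
(Dividing each given speed by c = 3.00 × 10^8 m/s to work in units of c.)
Start: velocity of the receding galaxy relative to the Local Group = 0.7400c.
Compose with the supernova ejecta shell (u' = 0.973 in the receding galaxy frame): u_1 = (0.973 + 0.740) / (1 + 0.973·0.740) = 1.7133/1.7203 = 0.9960.
Compose with the clump (u' = -0.903 in the supernova ejecta shell frame): u_2 = (-0.903 + 0.996) / (1 + (-0.903)·0.996) = 0.0926/0.1003 = 0.9235.
Compose with the further object (u' = 0.890 in the clump frame): u_3 = (0.890 + 0.924) / (1 + 0.890·0.924) = 1.8135/1.8219 = 0.9954.
So u = 0.9954 × 3.00 × 10^8 m/s.

+2.99 × 10^8 m/s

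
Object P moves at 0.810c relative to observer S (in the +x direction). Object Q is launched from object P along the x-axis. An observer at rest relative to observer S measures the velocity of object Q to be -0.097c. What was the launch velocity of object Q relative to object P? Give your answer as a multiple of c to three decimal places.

Invert the composition law: u' = (u − v)/(1 − uv/c²).
u' = (-0.097 − 0.810) / (1 − (-0.097)(0.810)) = -0.9070/1.0786 = -0.8409.

-0.841c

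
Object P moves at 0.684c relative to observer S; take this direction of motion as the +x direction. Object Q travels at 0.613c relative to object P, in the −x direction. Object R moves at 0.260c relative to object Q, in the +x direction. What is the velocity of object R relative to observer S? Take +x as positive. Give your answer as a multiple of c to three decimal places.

Apply u = (u' + v)/(1 + u'v/c²) successively, working outward toward observer S.
Start: velocity of object P relative to observer S = 0.6840c.
Compose with object Q (u' = -0.613 in object P frame): u_1 = (-0.613 + 0.684) / (1 + (-0.613)·0.684) = 0.0710/0.5807 = 0.1223.
Compose with object R (u' = 0.260 in object Q frame): u_2 = (0.260 + 0.122) / (1 + 0.260·0.122) = 0.3823/1.0318 = 0.3705.

+0.370c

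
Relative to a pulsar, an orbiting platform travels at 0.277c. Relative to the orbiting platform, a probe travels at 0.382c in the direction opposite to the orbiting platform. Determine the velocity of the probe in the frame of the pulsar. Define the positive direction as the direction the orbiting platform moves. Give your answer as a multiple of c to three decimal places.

-0.117c

With v = 0.277 and u' = -0.382 (in units of c),
u = (u' + v)/(1 + u'v/c²):
u = (-0.382 + 0.277) / (1 + (-0.382)·0.277) = -0.1050/0.8942 = -0.1174
(Galilean addition would give -0.105c.)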